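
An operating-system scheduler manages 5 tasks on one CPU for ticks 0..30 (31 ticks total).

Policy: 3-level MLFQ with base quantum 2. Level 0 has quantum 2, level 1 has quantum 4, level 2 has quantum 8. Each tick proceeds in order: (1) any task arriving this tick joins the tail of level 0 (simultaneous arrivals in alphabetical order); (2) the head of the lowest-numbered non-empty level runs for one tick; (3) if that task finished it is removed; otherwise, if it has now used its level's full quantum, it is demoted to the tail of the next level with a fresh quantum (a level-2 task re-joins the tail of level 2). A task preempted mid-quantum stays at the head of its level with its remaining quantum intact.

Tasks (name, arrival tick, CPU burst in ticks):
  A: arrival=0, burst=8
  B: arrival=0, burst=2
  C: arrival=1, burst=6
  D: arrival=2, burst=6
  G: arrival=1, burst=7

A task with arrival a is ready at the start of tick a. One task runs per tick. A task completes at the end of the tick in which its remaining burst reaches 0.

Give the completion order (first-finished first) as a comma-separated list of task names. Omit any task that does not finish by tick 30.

t=0: L0/L1/L2 = AB/-/- → run A
t=1: L0/L1/L2 = ABCG/-/- → run A
t=2: L0/L1/L2 = BCGD/A/- → run B
t=3: L0/L1/L2 = BCGD/A/- → run B
t=4: L0/L1/L2 = CGD/A/- → run C
t=5: L0/L1/L2 = CGD/A/- → run C
t=6: L0/L1/L2 = GD/AC/- → run G
t=7: L0/L1/L2 = GD/AC/- → run G
t=8: L0/L1/L2 = D/ACG/- → run D
t=9: L0/L1/L2 = D/ACG/- → run D
t=10: L0/L1/L2 = -/ACGD/- → run A
t=11: L0/L1/L2 = -/ACGD/- → run A
t=12: L0/L1/L2 = -/ACGD/- → run A
t=13: L0/L1/L2 = -/ACGD/- → run A
t=14: L0/L1/L2 = -/CGD/A → run C
t=15: L0/L1/L2 = -/CGD/A → run C
t=16: L0/L1/L2 = -/CGD/A → run C
t=17: L0/L1/L2 = -/CGD/A → run C
t=18: L0/L1/L2 = -/GD/A → run G
t=19: L0/L1/L2 = -/GD/A → run G
t=20: L0/L1/L2 = -/GD/A → run G
t=21: L0/L1/L2 = -/GD/A → run G
t=22: L0/L1/L2 = -/D/AG → run D
t=23: L0/L1/L2 = -/D/AG → run D
t=24: L0/L1/L2 = -/D/AG → run D
t=25: L0/L1/L2 = -/D/AG → run D
t=26: L0/L1/L2 = -/-/AG → run A
t=27: L0/L1/L2 = -/-/AG → run A
t=28: L0/L1/L2 = -/-/G → run G
t=29: (idle)
t=30: (idle)

completion order = B, C, D, A, G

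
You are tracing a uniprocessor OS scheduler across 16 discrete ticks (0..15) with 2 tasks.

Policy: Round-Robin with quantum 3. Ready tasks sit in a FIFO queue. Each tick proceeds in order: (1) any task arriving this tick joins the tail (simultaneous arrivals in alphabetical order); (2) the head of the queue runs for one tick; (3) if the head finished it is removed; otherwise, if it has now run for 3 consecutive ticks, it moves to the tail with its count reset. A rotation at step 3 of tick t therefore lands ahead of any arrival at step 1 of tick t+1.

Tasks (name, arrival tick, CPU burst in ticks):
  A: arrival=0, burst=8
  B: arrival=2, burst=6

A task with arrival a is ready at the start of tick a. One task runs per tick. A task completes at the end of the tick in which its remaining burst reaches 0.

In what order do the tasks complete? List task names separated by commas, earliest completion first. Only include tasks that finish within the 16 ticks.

t=0: queue=[A] q_used=0 → run A
t=1: queue=[A] q_used=1 → run A
t=2: queue=[A,B] q_used=2 → run A
t=3: queue=[B,A] q_used=0 → run B
t=4: queue=[B,A] q_used=1 → run B
t=5: queue=[B,A] q_used=2 → run B
t=6: queue=[A,B] q_used=0 → run A
t=7: queue=[A,B] q_used=1 → run A
t=8: queue=[A,B] q_used=2 → run A
t=9: queue=[B,A] q_used=0 → run B
t=10: queue=[B,A] q_used=1 → run B
t=11: queue=[B,A] q_used=2 → run B
t=12: queue=[A] q_used=0 → run A
t=13: queue=[A] q_used=1 → run A
t=14: (idle)
t=15: (idle)

completion order = B, A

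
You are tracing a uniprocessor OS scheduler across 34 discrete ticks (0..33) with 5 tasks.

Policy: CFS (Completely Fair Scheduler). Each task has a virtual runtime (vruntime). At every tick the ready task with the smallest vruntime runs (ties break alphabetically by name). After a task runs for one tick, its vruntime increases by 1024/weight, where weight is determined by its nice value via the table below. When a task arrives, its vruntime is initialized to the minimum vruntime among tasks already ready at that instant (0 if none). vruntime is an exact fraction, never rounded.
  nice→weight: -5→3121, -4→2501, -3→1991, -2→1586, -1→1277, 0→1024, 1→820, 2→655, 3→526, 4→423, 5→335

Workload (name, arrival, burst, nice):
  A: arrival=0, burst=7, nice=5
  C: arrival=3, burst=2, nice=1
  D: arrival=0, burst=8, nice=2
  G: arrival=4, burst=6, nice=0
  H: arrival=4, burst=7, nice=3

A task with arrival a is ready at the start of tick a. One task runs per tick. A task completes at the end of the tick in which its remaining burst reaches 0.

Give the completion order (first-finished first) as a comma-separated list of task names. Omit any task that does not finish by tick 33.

completion order = C, G, D, H, A

t=0: vr[A=0 D=0] → run A
t=1: vr[A=1024/335 D=0] → run D
t=2: vr[A=1024/335 D=1024/655] → run D
t=3: vr[A=1024/335 C=1024/335 D=2048/655] → run A
t=4: vr[A=2048/335 C=1024/335 D=2048/655 G=1024/335 H=1024/335] → run C
t=5: vr[A=2048/335 C=59136/13735 D=2048/655 G=1024/335 H=1024/335] → run G
t=6: vr[A=2048/335 C=59136/13735 D=2048/655 G=1359/335 H=1024/335] → run H
t=7: vr[A=2048/335 C=59136/13735 D=2048/655 G=1359/335 H=440832/88105] → run D
t=8: vr[A=2048/335 C=59136/13735 D=3072/655 G=1359/335 H=440832/88105] → run G
t=9: vr[A=2048/335 C=59136/13735 D=3072/655 G=1694/335 H=440832/88105] → run C
t=10: vr[A=2048/335 D=3072/655 G=1694/335 H=440832/88105] → run D
t=11: vr[A=2048/335 D=4096/655 G=1694/335 H=440832/88105] → run H
t=12: vr[A=2048/335 D=4096/655 G=1694/335 H=612352/88105] → run G
t=13: vr[A=2048/335 D=4096/655 G=2029/335 H=612352/88105] → run G
t=14: vr[A=2048/335 D=4096/655 G=2364/335 H=612352/88105] → run A
t=15: vr[A=3072/335 D=4096/655 G=2364/335 H=612352/88105] → run D
t=16: vr[A=3072/335 D=1024/131 G=2364/335 H=612352/88105] → run H
t=17: vr[A=3072/335 D=1024/131 G=2364/335 H=783872/88105] → run G
t=18: vr[A=3072/335 D=1024/131 G=2699/335 H=783872/88105] → run D
t=19: vr[A=3072/335 D=6144/655 G=2699/335 H=783872/88105] → run G
t=20: vr[A=3072/335 D=6144/655 H=783872/88105] → run H
t=21: vr[A=3072/335 D=6144/655 H=955392/88105] → run A
t=22: vr[A=4096/335 D=6144/655 H=955392/88105] → run D
t=23: vr[A=4096/335 D=7168/655 H=955392/88105] → run H
t=24: vr[A=4096/335 D=7168/655 H=1126912/88105] → run D
t=25: vr[A=4096/335 H=1126912/88105] → run A
t=26: vr[A=1024/67 H=1126912/88105] → run H
t=27: vr[A=1024/67 H=1298432/88105] → run H
t=28: vr[A=1024/67] → run A
t=29: vr[A=6144/335] → run A
t=30: (idle)
t=31: (idle)
t=32: (idle)
t=33: (idle)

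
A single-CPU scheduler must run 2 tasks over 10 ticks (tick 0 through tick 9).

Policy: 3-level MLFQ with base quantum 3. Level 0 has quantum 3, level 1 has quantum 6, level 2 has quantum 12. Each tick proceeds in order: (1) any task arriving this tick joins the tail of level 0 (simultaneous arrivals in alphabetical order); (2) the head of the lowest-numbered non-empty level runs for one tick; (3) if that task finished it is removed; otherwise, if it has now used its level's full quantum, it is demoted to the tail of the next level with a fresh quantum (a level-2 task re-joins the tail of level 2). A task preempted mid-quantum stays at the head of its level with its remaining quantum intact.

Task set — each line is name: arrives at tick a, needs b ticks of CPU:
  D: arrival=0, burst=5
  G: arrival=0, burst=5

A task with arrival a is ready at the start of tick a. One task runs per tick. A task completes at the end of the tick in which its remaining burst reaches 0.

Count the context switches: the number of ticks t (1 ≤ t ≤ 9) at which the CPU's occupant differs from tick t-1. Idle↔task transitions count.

t=0: L0/L1/L2 = DG/-/- → run D
t=1: L0/L1/L2 = DG/-/- → run D
t=2: L0/L1/L2 = DG/-/- → run D
t=3: L0/L1/L2 = G/D/- → run G
t=4: L0/L1/L2 = G/D/- → run G
t=5: L0/L1/L2 = G/D/- → run G
t=6: L0/L1/L2 = -/DG/- → run D
t=7: L0/L1/L2 = -/DG/- → run D
t=8: L0/L1/L2 = -/G/- → run G
t=9: L0/L1/L2 = -/G/- → run G

context switches = 3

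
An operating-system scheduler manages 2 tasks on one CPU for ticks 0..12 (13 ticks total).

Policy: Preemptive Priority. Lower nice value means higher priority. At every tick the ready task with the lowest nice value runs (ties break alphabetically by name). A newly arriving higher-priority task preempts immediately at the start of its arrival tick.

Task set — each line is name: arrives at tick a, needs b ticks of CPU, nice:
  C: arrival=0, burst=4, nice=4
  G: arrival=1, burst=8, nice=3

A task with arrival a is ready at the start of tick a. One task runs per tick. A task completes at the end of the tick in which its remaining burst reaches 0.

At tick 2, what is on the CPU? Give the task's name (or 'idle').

t=0: ready={C} → run C
t=1: ready={C,G} → run G
t=2: ready={C,G} → run G
t=3: ready={C,G} → run G
t=4: ready={C,G} → run G
t=5: ready={C,G} → run G
t=6: ready={C,G} → run G
t=7: ready={C,G} → run G
t=8: ready={C,G} → run G
t=9: ready={C} → run C
t=10: ready={C} → run C
t=11: ready={C} → run C
t=12: (idle)

running at tick 2 = G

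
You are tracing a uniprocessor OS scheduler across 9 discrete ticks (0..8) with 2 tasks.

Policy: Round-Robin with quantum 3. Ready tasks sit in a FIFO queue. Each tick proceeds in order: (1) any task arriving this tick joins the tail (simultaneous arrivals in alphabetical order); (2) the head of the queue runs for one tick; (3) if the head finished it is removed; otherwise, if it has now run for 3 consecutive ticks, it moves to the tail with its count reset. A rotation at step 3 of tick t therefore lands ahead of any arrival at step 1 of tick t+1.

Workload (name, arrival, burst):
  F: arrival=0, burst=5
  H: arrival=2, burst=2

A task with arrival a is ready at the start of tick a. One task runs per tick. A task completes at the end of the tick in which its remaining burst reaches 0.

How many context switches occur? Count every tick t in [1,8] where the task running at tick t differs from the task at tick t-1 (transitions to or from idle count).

context switches = 3

t=0: queue=[F] q_used=0 → run F
t=1: queue=[F] q_used=1 → run F
t=2: queue=[F,H] q_used=2 → run F
t=3: queue=[H,F] q_used=0 → run H
t=4: queue=[H,F] q_used=1 → run H
t=5: queue=[F] q_used=0 → run F
t=6: queue=[F] q_used=1 → run F
t=7: (idle)
t=8: (idle)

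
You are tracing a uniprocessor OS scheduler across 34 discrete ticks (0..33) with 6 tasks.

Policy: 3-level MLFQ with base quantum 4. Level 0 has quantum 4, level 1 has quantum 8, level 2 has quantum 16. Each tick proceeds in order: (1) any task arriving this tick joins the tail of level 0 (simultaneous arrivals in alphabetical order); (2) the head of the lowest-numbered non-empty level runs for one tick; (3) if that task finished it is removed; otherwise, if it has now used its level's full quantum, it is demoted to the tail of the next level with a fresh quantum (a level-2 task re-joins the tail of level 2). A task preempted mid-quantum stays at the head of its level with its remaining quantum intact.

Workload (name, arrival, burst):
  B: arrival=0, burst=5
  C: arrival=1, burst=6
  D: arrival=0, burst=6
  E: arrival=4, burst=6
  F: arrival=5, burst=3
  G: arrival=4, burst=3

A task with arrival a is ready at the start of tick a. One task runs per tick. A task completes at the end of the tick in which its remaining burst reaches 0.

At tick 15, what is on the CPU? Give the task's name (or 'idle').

running at tick 15 = E

t=0: L0/L1/L2 = BD/-/- → run B
t=1: L0/L1/L2 = BDC/-/- → run B
t=2: L0/L1/L2 = BDC/-/- → run B
t=3: L0/L1/L2 = BDC/-/- → run B
t=4: L0/L1/L2 = DCEG/B/- → run D
t=5: L0/L1/L2 = DCEGF/B/- → run D
t=6: L0/L1/L2 = DCEGF/B/- → run D
t=7: L0/L1/L2 = DCEGF/B/- → run D
t=8: L0/L1/L2 = CEGF/BD/- → run C
t=9: L0/L1/L2 = CEGF/BD/- → run C
t=10: L0/L1/L2 = CEGF/BD/- → run C
t=11: L0/L1/L2 = CEGF/BD/- → run C
t=12: L0/L1/L2 = EGF/BDC/- → run E
t=13: L0/L1/L2 = EGF/BDC/- → run E
t=14: L0/L1/L2 = EGF/BDC/- → run E
t=15: L0/L1/L2 = EGF/BDC/- → run E
t=16: L0/L1/L2 = GF/BDCE/- → run G
t=17: L0/L1/L2 = GF/BDCE/- → run G
t=18: L0/L1/L2 = GF/BDCE/- → run G
t=19: L0/L1/L2 = F/BDCE/- → run F
t=20: L0/L1/L2 = F/BDCE/- → run F
t=21: L0/L1/L2 = F/BDCE/- → run F
t=22: L0/L1/L2 = -/BDCE/- → run B
t=23: L0/L1/L2 = -/DCE/- → run D
t=24: L0/L1/L2 = -/DCE/- → run D
t=25: L0/L1/L2 = -/CE/- → run C
t=26: L0/L1/L2 = -/CE/- → run C
t=27: L0/L1/L2 = -/E/- → run E
t=28: L0/L1/L2 = -/E/- → run E
t=29: (idle)
t=30: (idle)
t=31: (idle)
t=32: (idle)
t=33: (idle)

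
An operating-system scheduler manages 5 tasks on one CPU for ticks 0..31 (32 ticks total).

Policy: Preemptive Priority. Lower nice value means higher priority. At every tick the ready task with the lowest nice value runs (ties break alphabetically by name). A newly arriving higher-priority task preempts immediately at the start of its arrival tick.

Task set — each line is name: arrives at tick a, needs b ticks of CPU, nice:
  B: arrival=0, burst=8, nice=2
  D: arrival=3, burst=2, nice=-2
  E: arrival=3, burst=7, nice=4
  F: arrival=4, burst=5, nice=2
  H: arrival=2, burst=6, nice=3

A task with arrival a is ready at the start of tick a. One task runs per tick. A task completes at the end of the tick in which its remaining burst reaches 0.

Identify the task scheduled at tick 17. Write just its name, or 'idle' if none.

running at tick 17 = H

t=0: ready={B} → run B
t=1: ready={B} → run B
t=2: ready={B,H} → run B
t=3: ready={B,D,E,H} → run D
t=4: ready={B,D,E,F,H} → run D
t=5: ready={B,E,F,H} → run B
t=6: ready={B,E,F,H} → run B
t=7: ready={B,E,F,H} → run B
t=8: ready={B,E,F,H} → run B
t=9: ready={B,E,F,H} → run B
t=10: ready={E,F,H} → run F
t=11: ready={E,F,H} → run F
t=12: ready={E,F,H} → run F
t=13: ready={E,F,H} → run F
t=14: ready={E,F,H} → run F
t=15: ready={E,H} → run H
t=16: ready={E,H} → run H
t=17: ready={E,H} → run H
t=18: ready={E,H} → run H
t=19: ready={E,H} → run H
t=20: ready={E,H} → run H
t=21: ready={E} → run E
t=22: ready={E} → run E
t=23: ready={E} → run E
t=24: ready={E} → run E
t=25: ready={E} → run E
t=26: ready={E} → run E
t=27: ready={E} → run E
t=28: (idle)
t=29: (idle)
t=30: (idle)
t=31: (idle)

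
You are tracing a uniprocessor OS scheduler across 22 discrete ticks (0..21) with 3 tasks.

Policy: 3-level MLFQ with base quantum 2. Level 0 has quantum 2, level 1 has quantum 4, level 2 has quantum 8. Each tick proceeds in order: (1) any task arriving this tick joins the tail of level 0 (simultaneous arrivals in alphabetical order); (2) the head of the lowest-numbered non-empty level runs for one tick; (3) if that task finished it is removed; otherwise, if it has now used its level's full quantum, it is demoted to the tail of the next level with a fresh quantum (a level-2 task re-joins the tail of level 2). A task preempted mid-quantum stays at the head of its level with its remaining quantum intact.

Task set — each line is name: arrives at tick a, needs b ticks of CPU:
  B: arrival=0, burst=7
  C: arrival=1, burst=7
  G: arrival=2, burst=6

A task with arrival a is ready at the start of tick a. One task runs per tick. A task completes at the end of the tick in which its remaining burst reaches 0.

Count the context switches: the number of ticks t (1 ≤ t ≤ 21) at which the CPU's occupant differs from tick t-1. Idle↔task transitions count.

context switches = 8

t=0: L0/L1/L2 = B/-/- → run B
t=1: L0/L1/L2 = BC/-/- → run B
t=2: L0/L1/L2 = CG/B/- → run C
t=3: L0/L1/L2 = CG/B/- → run C
t=4: L0/L1/L2 = G/BC/- → run G
t=5: L0/L1/L2 = G/BC/- → run G
t=6: L0/L1/L2 = -/BCG/- → run B
t=7: L0/L1/L2 = -/BCG/- → run B
t=8: L0/L1/L2 = -/BCG/- → run B
t=9: L0/L1/L2 = -/BCG/- → run B
t=10: L0/L1/L2 = -/CG/B → run C
t=11: L0/L1/L2 = -/CG/B → run C
t=12: L0/L1/L2 = -/CG/B → run C
t=13: L0/L1/L2 = -/CG/B → run C
t=14: L0/L1/L2 = -/G/BC → run G
t=15: L0/L1/L2 = -/G/BC → run G
t=16: L0/L1/L2 = -/G/BC → run G
t=17: L0/L1/L2 = -/G/BC → run G
t=18: L0/L1/L2 = -/-/BC → run B
t=19: L0/L1/L2 = -/-/C → run C
t=20: (idle)
t=21: (idle)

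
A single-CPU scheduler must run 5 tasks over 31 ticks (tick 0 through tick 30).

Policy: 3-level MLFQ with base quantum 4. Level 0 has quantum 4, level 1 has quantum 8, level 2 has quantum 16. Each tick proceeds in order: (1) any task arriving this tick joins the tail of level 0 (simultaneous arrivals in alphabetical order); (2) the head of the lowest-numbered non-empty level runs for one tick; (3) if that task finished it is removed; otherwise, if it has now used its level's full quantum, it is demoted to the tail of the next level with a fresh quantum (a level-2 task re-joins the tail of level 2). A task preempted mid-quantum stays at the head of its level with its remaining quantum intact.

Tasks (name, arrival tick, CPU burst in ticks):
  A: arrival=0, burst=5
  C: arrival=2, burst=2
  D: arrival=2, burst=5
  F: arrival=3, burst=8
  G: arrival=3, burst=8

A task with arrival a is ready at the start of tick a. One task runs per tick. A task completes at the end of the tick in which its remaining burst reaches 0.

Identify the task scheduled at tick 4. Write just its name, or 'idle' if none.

running at tick 4 = C

t=0: L0/L1/L2 = A/-/- → run A
t=1: L0/L1/L2 = A/-/- → run A
t=2: L0/L1/L2 = ACD/-/- → run A
t=3: L0/L1/L2 = ACDFG/-/- → run A
t=4: L0/L1/L2 = CDFG/A/- → run C
t=5: L0/L1/L2 = CDFG/A/- → run C
t=6: L0/L1/L2 = DFG/A/- → run D
t=7: L0/L1/L2 = DFG/A/- → run D
t=8: L0/L1/L2 = DFG/A/- → run D
t=9: L0/L1/L2 = DFG/A/- → run D
t=10: L0/L1/L2 = FG/AD/- → run F
t=11: L0/L1/L2 = FG/AD/- → run F
t=12: L0/L1/L2 = FG/AD/- → run F
t=13: L0/L1/L2 = FG/AD/- → run F
t=14: L0/L1/L2 = G/ADF/- → run G
t=15: L0/L1/L2 = G/ADF/- → run G
t=16: L0/L1/L2 = G/ADF/- → run G
t=17: L0/L1/L2 = G/ADF/- → run G
t=18: L0/L1/L2 = -/ADFG/- → run A
t=19: L0/L1/L2 = -/DFG/- → run D
t=20: L0/L1/L2 = -/FG/- → run F
t=21: L0/L1/L2 = -/FG/- → run F
t=22: L0/L1/L2 = -/FG/- → run F
t=23: L0/L1/L2 = -/FG/- → run F
t=24: L0/L1/L2 = -/G/- → run G
t=25: L0/L1/L2 = -/G/- → run G
t=26: L0/L1/L2 = -/G/- → run G
t=27: L0/L1/L2 = -/G/- → run G
t=28: (idle)
t=29: (idle)
t=30: (idle)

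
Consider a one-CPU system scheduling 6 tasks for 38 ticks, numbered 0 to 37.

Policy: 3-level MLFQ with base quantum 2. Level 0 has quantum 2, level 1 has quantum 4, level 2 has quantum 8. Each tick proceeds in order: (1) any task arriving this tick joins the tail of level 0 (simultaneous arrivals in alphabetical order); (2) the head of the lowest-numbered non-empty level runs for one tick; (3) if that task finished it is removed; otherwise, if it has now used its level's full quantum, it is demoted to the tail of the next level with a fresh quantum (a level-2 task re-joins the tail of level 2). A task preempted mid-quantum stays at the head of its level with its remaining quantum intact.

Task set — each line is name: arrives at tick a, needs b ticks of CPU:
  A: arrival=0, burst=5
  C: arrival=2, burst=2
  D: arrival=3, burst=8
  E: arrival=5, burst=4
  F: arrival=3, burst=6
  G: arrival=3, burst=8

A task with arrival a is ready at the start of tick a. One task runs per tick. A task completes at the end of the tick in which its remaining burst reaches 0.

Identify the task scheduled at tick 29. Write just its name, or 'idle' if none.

running at tick 29 = D

t=0: L0/L1/L2 = A/-/- → run A
t=1: L0/L1/L2 = A/-/- → run A
t=2: L0/L1/L2 = C/A/- → run C
t=3: L0/L1/L2 = CDFG/A/- → run C
t=4: L0/L1/L2 = DFG/A/- → run D
t=5: L0/L1/L2 = DFGE/A/- → run D
t=6: L0/L1/L2 = FGE/AD/- → run F
t=7: L0/L1/L2 = FGE/AD/- → run F
t=8: L0/L1/L2 = GE/ADF/- → run G
t=9: L0/L1/L2 = GE/ADF/- → run G
t=10: L0/L1/L2 = E/ADFG/- → run E
t=11: L0/L1/L2 = E/ADFG/- → run E
t=12: L0/L1/L2 = -/ADFGE/- → run A
t=13: L0/L1/L2 = -/ADFGE/- → run A
t=14: L0/L1/L2 = -/ADFGE/- → run A
t=15: L0/L1/L2 = -/DFGE/- → run D
t=16: L0/L1/L2 = -/DFGE/- → run D
t=17: L0/L1/L2 = -/DFGE/- → run D
t=18: L0/L1/L2 = -/DFGE/- → run D
t=19: L0/L1/L2 = -/FGE/D → run F
t=20: L0/L1/L2 = -/FGE/D → run F
t=21: L0/L1/L2 = -/FGE/D → run F
t=22: L0/L1/L2 = -/FGE/D → run F
t=23: L0/L1/L2 = -/GE/D → run G
t=24: L0/L1/L2 = -/GE/D → run G
t=25: L0/L1/L2 = -/GE/D → run G
t=26: L0/L1/L2 = -/GE/D → run G
t=27: L0/L1/L2 = -/E/DG → run E
t=28: L0/L1/L2 = -/E/DG → run E
t=29: L0/L1/L2 = -/-/DG → run D
t=30: L0/L1/L2 = -/-/DG → run D
t=31: L0/L1/L2 = -/-/G → run G
t=32: L0/L1/L2 = -/-/G → run G
t=33: (idle)
t=34: (idle)
t=35: (idle)
t=36: (idle)
t=37: (idle)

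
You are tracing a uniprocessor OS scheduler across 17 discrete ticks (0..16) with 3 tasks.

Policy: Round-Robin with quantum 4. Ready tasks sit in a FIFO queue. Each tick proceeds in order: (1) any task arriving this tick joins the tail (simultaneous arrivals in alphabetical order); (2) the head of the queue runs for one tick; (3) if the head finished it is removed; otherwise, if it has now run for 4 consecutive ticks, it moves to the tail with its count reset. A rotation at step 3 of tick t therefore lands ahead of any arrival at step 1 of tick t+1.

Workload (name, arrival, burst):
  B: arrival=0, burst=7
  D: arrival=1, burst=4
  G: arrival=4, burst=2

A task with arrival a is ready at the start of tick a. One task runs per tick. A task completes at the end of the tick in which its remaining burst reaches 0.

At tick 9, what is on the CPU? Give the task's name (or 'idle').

running at tick 9 = B

t=0: queue=[B] q_used=0 → run B
t=1: queue=[B,D] q_used=1 → run B
t=2: queue=[B,D] q_used=2 → run B
t=3: queue=[B,D] q_used=3 → run B
t=4: queue=[D,B,G] q_used=0 → run D
t=5: queue=[D,B,G] q_used=1 → run D
t=6: queue=[D,B,G] q_used=2 → run D
t=7: queue=[D,B,G] q_used=3 → run D
t=8: queue=[B,G] q_used=0 → run B
t=9: queue=[B,G] q_used=1 → run B
t=10: queue=[B,G] q_used=2 → run B
t=11: queue=[G] q_used=0 → run G
t=12: queue=[G] q_used=1 → run G
t=13: (idle)
t=14: (idle)
t=15: (idle)
t=16: (idle)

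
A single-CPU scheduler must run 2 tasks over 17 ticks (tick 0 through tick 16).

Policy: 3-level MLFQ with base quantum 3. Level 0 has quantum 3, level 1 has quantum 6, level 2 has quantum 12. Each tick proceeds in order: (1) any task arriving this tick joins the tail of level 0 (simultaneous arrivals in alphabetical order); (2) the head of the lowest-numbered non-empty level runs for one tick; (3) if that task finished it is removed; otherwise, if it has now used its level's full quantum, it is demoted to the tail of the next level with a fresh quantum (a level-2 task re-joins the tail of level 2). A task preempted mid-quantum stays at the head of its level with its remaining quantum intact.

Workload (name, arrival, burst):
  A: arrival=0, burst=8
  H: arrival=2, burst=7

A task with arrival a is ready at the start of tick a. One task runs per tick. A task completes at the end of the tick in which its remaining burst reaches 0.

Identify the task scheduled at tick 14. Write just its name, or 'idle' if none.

running at tick 14 = H

t=0: L0/L1/L2 = A/-/- → run A
t=1: L0/L1/L2 = A/-/- → run A
t=2: L0/L1/L2 = AH/-/- → run A
t=3: L0/L1/L2 = H/A/- → run H
t=4: L0/L1/L2 = H/A/- → run H
t=5: L0/L1/L2 = H/A/- → run H
t=6: L0/L1/L2 = -/AH/- → run A
t=7: L0/L1/L2 = -/AH/- → run A
t=8: L0/L1/L2 = -/AH/- → run A
t=9: L0/L1/L2 = -/AH/- → run A
t=10: L0/L1/L2 = -/AH/- → run A
t=11: L0/L1/L2 = -/H/- → run H
t=12: L0/L1/L2 = -/H/- → run H
t=13: L0/L1/L2 = -/H/- → run H
t=14: L0/L1/L2 = -/H/- → run H
t=15: (idle)
t=16: (idle)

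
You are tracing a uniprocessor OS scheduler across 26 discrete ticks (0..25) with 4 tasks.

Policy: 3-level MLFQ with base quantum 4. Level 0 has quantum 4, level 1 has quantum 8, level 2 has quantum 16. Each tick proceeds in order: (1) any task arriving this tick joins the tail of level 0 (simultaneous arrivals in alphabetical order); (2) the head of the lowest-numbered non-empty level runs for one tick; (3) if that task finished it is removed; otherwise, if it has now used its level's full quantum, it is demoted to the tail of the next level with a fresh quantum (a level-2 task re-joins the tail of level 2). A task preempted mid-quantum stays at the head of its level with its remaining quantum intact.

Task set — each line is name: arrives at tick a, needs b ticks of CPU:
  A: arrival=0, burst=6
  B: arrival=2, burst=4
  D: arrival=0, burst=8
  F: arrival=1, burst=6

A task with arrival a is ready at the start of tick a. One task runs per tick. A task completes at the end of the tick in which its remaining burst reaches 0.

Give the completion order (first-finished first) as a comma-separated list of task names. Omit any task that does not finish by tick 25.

completion order = B, A, D, F

t=0: L0/L1/L2 = AD/-/- → run A
t=1: L0/L1/L2 = ADF/-/- → run A
t=2: L0/L1/L2 = ADFB/-/- → run A
t=3: L0/L1/L2 = ADFB/-/- → run A
t=4: L0/L1/L2 = DFB/A/- → run D
t=5: L0/L1/L2 = DFB/A/- → run D
t=6: L0/L1/L2 = DFB/A/- → run D
t=7: L0/L1/L2 = DFB/A/- → run D
t=8: L0/L1/L2 = FB/AD/- → run F
t=9: L0/L1/L2 = FB/AD/- → run F
t=10: L0/L1/L2 = FB/AD/- → run F
t=11: L0/L1/L2 = FB/AD/- → run F
t=12: L0/L1/L2 = B/ADF/- → run B
t=13: L0/L1/L2 = B/ADF/- → run B
t=14: L0/L1/L2 = B/ADF/- → run B
t=15: L0/L1/L2 = B/ADF/- → run B
t=16: L0/L1/L2 = -/ADF/- → run A
t=17: L0/L1/L2 = -/ADF/- → run A
t=18: L0/L1/L2 = -/DF/- → run D
t=19: L0/L1/L2 = -/DF/- → run D
t=20: L0/L1/L2 = -/DF/- → run D
t=21: L0/L1/L2 = -/DF/- → run D
t=22: L0/L1/L2 = -/F/- → run F
t=23: L0/L1/L2 = -/F/- → run F
t=24: (idle)
t=25: (idle)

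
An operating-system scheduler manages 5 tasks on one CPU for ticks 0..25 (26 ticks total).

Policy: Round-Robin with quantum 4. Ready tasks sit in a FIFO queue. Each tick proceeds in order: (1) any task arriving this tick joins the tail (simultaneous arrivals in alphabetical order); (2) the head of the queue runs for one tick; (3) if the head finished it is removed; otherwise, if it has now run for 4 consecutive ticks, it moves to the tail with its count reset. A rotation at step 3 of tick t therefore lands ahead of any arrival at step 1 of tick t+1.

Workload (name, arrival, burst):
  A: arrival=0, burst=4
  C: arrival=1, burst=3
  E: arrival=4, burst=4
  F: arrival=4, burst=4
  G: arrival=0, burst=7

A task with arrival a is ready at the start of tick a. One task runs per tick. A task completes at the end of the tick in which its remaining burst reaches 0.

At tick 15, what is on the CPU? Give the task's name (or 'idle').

running at tick 15 = F

t=0: queue=[A,G] q_used=0 → run A
t=1: queue=[A,G,C] q_used=1 → run A
t=2: queue=[A,G,C] q_used=2 → run A
t=3: queue=[A,G,C] q_used=3 → run A
t=4: queue=[G,C,E,F] q_used=0 → run G
t=5: queue=[G,C,E,F] q_used=1 → run G
t=6: queue=[G,C,E,F] q_used=2 → run G
t=7: queue=[G,C,E,F] q_used=3 → run G
t=8: queue=[C,E,F,G] q_used=0 → run C
t=9: queue=[C,E,F,G] q_used=1 → run C
t=10: queue=[C,E,F,G] q_used=2 → run C
t=11: queue=[E,F,G] q_used=0 → run E
t=12: queue=[E,F,G] q_used=1 → run E
t=13: queue=[E,F,G] q_used=2 → run E
t=14: queue=[E,F,G] q_used=3 → run E
t=15: queue=[F,G] q_used=0 → run F
t=16: queue=[F,G] q_used=1 → run F
t=17: queue=[F,G] q_used=2 → run F
t=18: queue=[F,G] q_used=3 → run F
t=19: queue=[G] q_used=0 → run G
t=20: queue=[G] q_used=1 → run G
t=21: queue=[G] q_used=2 → run G
t=22: (idle)
t=23: (idle)
t=24: (idle)
t=25: (idle)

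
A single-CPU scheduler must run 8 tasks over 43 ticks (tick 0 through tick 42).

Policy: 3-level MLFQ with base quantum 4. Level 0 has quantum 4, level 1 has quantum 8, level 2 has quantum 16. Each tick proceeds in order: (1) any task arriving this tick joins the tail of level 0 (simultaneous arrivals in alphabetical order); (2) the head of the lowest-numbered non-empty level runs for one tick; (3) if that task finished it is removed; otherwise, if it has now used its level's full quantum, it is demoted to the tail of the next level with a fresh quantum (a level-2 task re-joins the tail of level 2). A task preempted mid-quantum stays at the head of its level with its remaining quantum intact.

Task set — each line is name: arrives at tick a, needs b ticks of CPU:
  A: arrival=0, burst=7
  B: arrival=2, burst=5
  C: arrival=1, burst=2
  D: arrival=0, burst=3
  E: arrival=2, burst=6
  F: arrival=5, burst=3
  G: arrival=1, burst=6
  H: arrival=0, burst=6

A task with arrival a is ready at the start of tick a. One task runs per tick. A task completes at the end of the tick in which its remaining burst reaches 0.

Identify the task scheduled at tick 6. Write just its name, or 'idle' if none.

running at tick 6 = D

t=0: L0/L1/L2 = ADH/-/- → run A
t=1: L0/L1/L2 = ADHCG/-/- → run A
t=2: L0/L1/L2 = ADHCGBE/-/- → run A
t=3: L0/L1/L2 = ADHCGBE/-/- → run A
t=4: L0/L1/L2 = DHCGBE/A/- → run D
t=5: L0/L1/L2 = DHCGBEF/A/- → run D
t=6: L0/L1/L2 = DHCGBEF/A/- → run D
t=7: L0/L1/L2 = HCGBEF/A/- → run H
t=8: L0/L1/L2 = HCGBEF/A/- → run H
t=9: L0/L1/L2 = HCGBEF/A/- → run H
t=10: L0/L1/L2 = HCGBEF/A/- → run H
t=11: L0/L1/L2 = CGBEF/AH/- → run C
t=12: L0/L1/L2 = CGBEF/AH/- → run C
t=13: L0/L1/L2 = GBEF/AH/- → run G
t=14: L0/L1/L2 = GBEF/AH/- → run G
t=15: L0/L1/L2 = GBEF/AH/- → run G
t=16: L0/L1/L2 = GBEF/AH/- → run G
t=17: L0/L1/L2 = BEF/AHG/- → run B
t=18: L0/L1/L2 = BEF/AHG/- → run B
t=19: L0/L1/L2 = BEF/AHG/- → run B
t=20: L0/L1/L2 = BEF/AHG/- → run B
t=21: L0/L1/L2 = EF/AHGB/- → run E
t=22: L0/L1/L2 = EF/AHGB/- → run E
t=23: L0/L1/L2 = EF/AHGB/- → run E
t=24: L0/L1/L2 = EF/AHGB/- → run E
t=25: L0/L1/L2 = F/AHGBE/- → run F
t=26: L0/L1/L2 = F/AHGBE/- → run F
t=27: L0/L1/L2 = F/AHGBE/- → run F
t=28: L0/L1/L2 = -/AHGBE/- → run A
t=29: L0/L1/L2 = -/AHGBE/- → run A
t=30: L0/L1/L2 = -/AHGBE/- → run A
t=31: L0/L1/L2 = -/HGBE/- → run H
t=32: L0/L1/L2 = -/HGBE/- → run H
t=33: L0/L1/L2 = -/GBE/- → run G
t=34: L0/L1/L2 = -/GBE/- → run G
t=35: L0/L1/L2 = -/BE/- → run B
t=36: L0/L1/L2 = -/E/- → run E
t=37: L0/L1/L2 = -/E/- → run E
t=38: (idle)
t=39: (idle)
t=40: (idle)
t=41: (idle)
t=42: (idle)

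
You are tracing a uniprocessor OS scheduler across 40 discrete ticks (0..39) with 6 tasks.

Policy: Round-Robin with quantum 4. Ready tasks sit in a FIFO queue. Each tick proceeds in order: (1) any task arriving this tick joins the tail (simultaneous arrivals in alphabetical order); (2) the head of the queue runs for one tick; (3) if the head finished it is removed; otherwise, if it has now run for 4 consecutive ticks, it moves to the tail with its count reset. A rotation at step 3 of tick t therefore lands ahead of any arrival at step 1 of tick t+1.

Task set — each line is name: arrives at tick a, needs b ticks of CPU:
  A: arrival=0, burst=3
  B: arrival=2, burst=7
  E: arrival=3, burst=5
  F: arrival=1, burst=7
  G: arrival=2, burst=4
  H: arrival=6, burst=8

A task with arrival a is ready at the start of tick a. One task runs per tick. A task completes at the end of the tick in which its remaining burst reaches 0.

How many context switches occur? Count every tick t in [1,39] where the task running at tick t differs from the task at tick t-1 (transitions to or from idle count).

context switches = 10

t=0: queue=[A] q_used=0 → run A
t=1: queue=[A,F] q_used=1 → run A
t=2: queue=[A,F,B,G] q_used=2 → run A
t=3: queue=[F,B,G,E] q_used=0 → run F
t=4: queue=[F,B,G,E] q_used=1 → run F
t=5: queue=[F,B,G,E] q_used=2 → run F
t=6: queue=[F,B,G,E,H] q_used=3 → run F
t=7: queue=[B,G,E,H,F] q_used=0 → run B
t=8: queue=[B,G,E,H,F] q_used=1 → run B
t=9: queue=[B,G,E,H,F] q_used=2 → run B
t=10: queue=[B,G,E,H,F] q_used=3 → run B
t=11: queue=[G,E,H,F,B] q_used=0 → run G
t=12: queue=[G,E,H,F,B] q_used=1 → run G
t=13: queue=[G,E,H,F,B] q_used=2 → run G
t=14: queue=[G,E,H,F,B] q_used=3 → run G
t=15: queue=[E,H,F,B] q_used=0 → run E
t=16: queue=[E,H,F,B] q_used=1 → run E
t=17: queue=[E,H,F,B] q_used=2 → run E
t=18: queue=[E,H,F,B] q_used=3 → run E
t=19: queue=[H,F,B,E] q_used=0 → run H
t=20: queue=[H,F,B,E] q_used=1 → run H
t=21: queue=[H,F,B,E] q_used=2 → run H
t=22: queue=[H,F,B,E] q_used=3 → run H
t=23: queue=[F,B,E,H] q_used=0 → run F
t=24: queue=[F,B,E,H] q_used=1 → run F
t=25: queue=[F,B,E,H] q_used=2 → run F
t=26: queue=[B,E,H] q_used=0 → run B
t=27: queue=[B,E,H] q_used=1 → run B
t=28: queue=[B,E,H] q_used=2 → run B
t=29: queue=[E,H] q_used=0 → run E
t=30: queue=[H] q_used=0 → run H
t=31: queue=[H] q_used=1 → run H
t=32: queue=[H] q_used=2 → run H
t=33: queue=[H] q_used=3 → run H
t=34: (idle)
t=35: (idle)
t=36: (idle)
t=37: (idle)
t=38: (idle)
t=39: (idle)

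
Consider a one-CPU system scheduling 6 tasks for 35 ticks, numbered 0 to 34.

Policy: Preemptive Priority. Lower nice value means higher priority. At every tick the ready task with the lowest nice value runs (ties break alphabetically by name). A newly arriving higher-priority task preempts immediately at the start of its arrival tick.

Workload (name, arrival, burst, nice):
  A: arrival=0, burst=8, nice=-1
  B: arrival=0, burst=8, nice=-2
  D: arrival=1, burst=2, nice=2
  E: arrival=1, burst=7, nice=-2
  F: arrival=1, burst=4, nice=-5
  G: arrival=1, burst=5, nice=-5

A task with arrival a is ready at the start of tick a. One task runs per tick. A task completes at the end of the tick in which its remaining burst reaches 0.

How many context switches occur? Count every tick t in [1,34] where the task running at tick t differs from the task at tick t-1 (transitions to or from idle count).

context switches = 7

t=0: ready={A,B} → run B
t=1: ready={A,B,D,E,F,G} → run F
t=2: ready={A,B,D,E,F,G} → run F
t=3: ready={A,B,D,E,F,G} → run F
t=4: ready={A,B,D,E,F,G} → run F
t=5: ready={A,B,D,E,G} → run G
t=6: ready={A,B,D,E,G} → run G
t=7: ready={A,B,D,E,G} → run G
t=8: ready={A,B,D,E,G} → run G
t=9: ready={A,B,D,E,G} → run G
t=10: ready={A,B,D,E} → run B
t=11: ready={A,B,D,E} → run B
t=12: ready={A,B,D,E} → run B
t=13: ready={A,B,D,E} → run B
t=14: ready={A,B,D,E} → run B
t=15: ready={A,B,D,E} → run B
t=16: ready={A,B,D,E} → run B
t=17: ready={A,D,E} → run E
t=18: ready={A,D,E} → run E
t=19: ready={A,D,E} → run E
t=20: ready={A,D,E} → run E
t=21: ready={A,D,E} → run E
t=22: ready={A,D,E} → run E
t=23: ready={A,D,E} → run E
t=24: ready={A,D} → run A
t=25: ready={A,D} → run A
t=26: ready={A,D} → run A
t=27: ready={A,D} → run A
t=28: ready={A,D} → run A
t=29: ready={A,D} → run A
t=30: ready={A,D} → run A
t=31: ready={A,D} → run A
t=32: ready={D} → run D
t=33: ready={D} → run D
t=34: (idle)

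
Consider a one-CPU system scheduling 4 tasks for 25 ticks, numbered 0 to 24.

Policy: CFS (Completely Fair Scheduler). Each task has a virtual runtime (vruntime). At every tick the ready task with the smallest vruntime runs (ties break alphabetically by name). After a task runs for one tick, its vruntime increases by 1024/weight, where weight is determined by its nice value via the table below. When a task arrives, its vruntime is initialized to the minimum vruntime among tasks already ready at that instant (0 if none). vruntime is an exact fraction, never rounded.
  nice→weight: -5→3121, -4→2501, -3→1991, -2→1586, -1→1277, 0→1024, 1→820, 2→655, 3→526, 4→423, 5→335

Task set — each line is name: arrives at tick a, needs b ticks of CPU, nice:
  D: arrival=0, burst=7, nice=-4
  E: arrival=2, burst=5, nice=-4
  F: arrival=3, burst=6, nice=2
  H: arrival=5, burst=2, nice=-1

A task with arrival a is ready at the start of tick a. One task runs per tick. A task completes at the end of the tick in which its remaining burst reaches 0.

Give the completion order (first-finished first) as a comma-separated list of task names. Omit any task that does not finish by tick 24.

completion order = H, D, E, F

t=0: vr[D=0] → run D
t=1: vr[D=1024/2501] → run D
t=2: vr[D=2048/2501 E=2048/2501] → run D
t=3: vr[D=3072/2501 E=2048/2501 F=2048/2501] → run E
t=4: vr[D=3072/2501 E=3072/2501 F=2048/2501] → run F
t=5: vr[D=3072/2501 E=3072/2501 F=3902464/1638155 H=3072/2501] → run D
t=6: vr[D=4096/2501 E=3072/2501 F=3902464/1638155 H=3072/2501] → run E
t=7: vr[D=4096/2501 E=4096/2501 F=3902464/1638155 H=3072/2501] → run H
t=8: vr[D=4096/2501 E=4096/2501 F=3902464/1638155 H=6483968/3193777] → run D
t=9: vr[D=5120/2501 E=4096/2501 F=3902464/1638155 H=6483968/3193777] → run E
t=10: vr[D=5120/2501 E=5120/2501 F=3902464/1638155 H=6483968/3193777] → run H
t=11: vr[D=5120/2501 E=5120/2501 F=3902464/1638155] → run D
t=12: vr[D=6144/2501 E=5120/2501 F=3902464/1638155] → run E
t=13: vr[D=6144/2501 E=6144/2501 F=3902464/1638155] → run F
t=14: vr[D=6144/2501 E=6144/2501 F=6463488/1638155] → run D
t=15: vr[E=6144/2501 F=6463488/1638155] → run E
t=16: vr[F=6463488/1638155] → run F
t=17: vr[F=9024512/1638155] → run F
t=18: vr[F=11585536/1638155] → run F
t=19: vr[F=2829312/327631] → run F
t=20: (idle)
t=21: (idle)
t=22: (idle)
t=23: (idle)
t=24: (idle)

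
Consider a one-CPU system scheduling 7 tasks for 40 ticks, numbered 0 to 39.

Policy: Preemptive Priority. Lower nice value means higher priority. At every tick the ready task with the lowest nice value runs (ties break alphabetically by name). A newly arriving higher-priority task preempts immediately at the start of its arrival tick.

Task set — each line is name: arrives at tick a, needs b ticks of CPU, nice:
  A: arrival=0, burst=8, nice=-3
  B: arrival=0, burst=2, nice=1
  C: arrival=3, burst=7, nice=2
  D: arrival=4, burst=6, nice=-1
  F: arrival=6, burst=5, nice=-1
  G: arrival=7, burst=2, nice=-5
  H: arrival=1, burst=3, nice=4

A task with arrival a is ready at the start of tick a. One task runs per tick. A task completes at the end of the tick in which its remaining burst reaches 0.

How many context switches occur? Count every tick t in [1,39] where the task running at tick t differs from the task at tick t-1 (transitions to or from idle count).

t=0: ready={A,B} → run A
t=1: ready={A,B,H} → run A
t=2: ready={A,B,H} → run A
t=3: ready={A,B,C,H} → run A
t=4: ready={A,B,C,D,H} → run A
t=5: ready={A,B,C,D,H} → run A
t=6: ready={A,B,C,D,F,H} → run A
t=7: ready={A,B,C,D,F,G,H} → run G
t=8: ready={A,B,C,D,F,G,H} → run G
t=9: ready={A,B,C,D,F,H} → run A
t=10: ready={B,C,D,F,H} → run D
t=11: ready={B,C,D,F,H} → run D
t=12: ready={B,C,D,F,H} → run D
t=13: ready={B,C,D,F,H} → run D
t=14: ready={B,C,D,F,H} → run D
t=15: ready={B,C,D,F,H} → run D
t=16: ready={B,C,F,H} → run F
t=17: ready={B,C,F,H} → run F
t=18: ready={B,C,F,H} → run F
t=19: ready={B,C,F,H} → run F
t=20: ready={B,C,F,H} → run F
t=21: ready={B,C,H} → run B
t=22: ready={B,C,H} → run B
t=23: ready={C,H} → run C
t=24: ready={C,H} → run C
t=25: ready={C,H} → run C
t=26: ready={C,H} → run C
t=27: ready={C,H} → run C
t=28: ready={C,H} → run C
t=29: ready={C,H} → run C
t=30: ready={H} → run H
t=31: ready={H} → run H
t=32: ready={H} → run H
t=33: (idle)
t=34: (idle)
t=35: (idle)
t=36: (idle)
t=37: (idle)
t=38: (idle)
t=39: (idle)

context switches = 8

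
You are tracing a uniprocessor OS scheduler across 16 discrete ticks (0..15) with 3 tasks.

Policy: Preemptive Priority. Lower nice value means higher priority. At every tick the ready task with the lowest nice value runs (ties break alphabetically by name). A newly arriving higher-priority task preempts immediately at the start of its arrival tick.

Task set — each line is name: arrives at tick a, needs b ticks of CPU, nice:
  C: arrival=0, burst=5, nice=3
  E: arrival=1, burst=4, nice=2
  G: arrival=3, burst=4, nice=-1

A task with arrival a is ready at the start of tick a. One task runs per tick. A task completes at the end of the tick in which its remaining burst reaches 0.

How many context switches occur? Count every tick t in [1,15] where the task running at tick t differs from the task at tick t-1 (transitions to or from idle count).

t=0: ready={C} → run C
t=1: ready={C,E} → run E
t=2: ready={C,E} → run E
t=3: ready={C,E,G} → run G
t=4: ready={C,E,G} → run G
t=5: ready={C,E,G} → run G
t=6: ready={C,E,G} → run G
t=7: ready={C,E} → run E
t=8: ready={C,E} → run E
t=9: ready={C} → run C
t=10: ready={C} → run C
t=11: ready={C} → run C
t=12: ready={C} → run C
t=13: (idle)
t=14: (idle)
t=15: (idle)

context switches = 5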